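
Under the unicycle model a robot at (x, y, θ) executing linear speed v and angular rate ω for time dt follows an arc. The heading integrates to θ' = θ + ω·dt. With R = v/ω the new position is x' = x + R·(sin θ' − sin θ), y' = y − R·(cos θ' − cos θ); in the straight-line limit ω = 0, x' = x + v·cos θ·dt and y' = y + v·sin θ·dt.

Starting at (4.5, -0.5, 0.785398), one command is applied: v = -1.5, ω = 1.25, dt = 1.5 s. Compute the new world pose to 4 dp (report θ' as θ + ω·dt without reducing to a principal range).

(4.7931, -2.4123, 2.6604)

θ' = 0.7854 + 1.25·1.5 = 2.6604
R = v/ω = -1.5/1.25 = -1.2000
x' = 4.5 + -1.2000·(sin 2.6604 − sin 0.7854) = 4.7931
y' = -0.5 − -1.2000·(cos 2.6604 − cos 0.7854) = -2.4123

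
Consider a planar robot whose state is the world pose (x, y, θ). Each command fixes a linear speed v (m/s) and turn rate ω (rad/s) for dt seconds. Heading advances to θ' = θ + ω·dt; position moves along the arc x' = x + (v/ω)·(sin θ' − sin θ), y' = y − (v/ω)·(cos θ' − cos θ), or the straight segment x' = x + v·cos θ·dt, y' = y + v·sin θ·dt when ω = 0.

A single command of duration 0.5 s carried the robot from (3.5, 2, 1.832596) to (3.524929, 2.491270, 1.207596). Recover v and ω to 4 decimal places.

Δθ = 1.207596 − 1.832596 = -0.625000
ω = Δθ/dt = -0.625000/0.5 = -1.2500
R = −Δy/(cos θ' − cos θ) = -0.8000
v = R·ω = -0.8000·-1.2500 = 1.0000

v = 1.0000, ω = -1.2500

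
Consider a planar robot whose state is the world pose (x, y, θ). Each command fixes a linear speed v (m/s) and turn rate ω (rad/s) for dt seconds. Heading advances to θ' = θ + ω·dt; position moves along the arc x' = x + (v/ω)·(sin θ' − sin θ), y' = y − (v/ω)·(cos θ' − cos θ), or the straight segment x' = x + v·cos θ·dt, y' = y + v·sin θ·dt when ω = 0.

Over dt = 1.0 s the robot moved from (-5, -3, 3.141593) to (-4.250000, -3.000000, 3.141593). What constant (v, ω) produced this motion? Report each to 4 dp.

Δθ = 3.141593 − 3.141593 = 0.000000
ω = Δθ/dt = 0.000000/1.0 = 0.0000
ω = 0 → v = (Δx·cos θ + Δy·sin θ)/dt = -0.7500

v = -0.7500, ω = 0.0000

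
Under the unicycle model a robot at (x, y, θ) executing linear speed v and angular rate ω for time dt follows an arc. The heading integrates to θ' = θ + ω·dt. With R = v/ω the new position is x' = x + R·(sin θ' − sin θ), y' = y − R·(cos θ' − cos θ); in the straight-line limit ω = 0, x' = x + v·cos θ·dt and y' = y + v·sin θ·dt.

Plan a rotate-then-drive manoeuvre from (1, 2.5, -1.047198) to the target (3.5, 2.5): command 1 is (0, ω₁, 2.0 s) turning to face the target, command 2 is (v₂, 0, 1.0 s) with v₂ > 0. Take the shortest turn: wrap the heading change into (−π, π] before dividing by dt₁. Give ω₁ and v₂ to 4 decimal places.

heading to target = atan2(2.5−2.5, 3.5−1) = 0.0000
Δθ = wrap(0.0000 − -1.0472) = 1.0472; ω₁ = Δθ/dt₁ = 0.5236
distance = √((3.5−1)² + (2.5−2.5)²) = 2.5000; v₂ = distance/dt₂ = 2.5000

ω₁ = 0.5236, v₂ = 2.5000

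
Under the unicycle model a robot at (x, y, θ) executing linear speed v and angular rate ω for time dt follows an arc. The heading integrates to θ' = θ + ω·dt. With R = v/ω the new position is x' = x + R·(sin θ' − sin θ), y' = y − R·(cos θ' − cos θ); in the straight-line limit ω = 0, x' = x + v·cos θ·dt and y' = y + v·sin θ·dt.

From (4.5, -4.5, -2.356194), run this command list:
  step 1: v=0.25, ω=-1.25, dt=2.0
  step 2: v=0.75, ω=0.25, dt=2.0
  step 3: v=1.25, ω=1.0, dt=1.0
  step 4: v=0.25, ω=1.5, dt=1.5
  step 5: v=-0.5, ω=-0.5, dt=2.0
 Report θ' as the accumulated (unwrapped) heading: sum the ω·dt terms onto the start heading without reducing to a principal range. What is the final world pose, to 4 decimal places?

(2.9474, -1.3477, -2.1062)

step 1: θ'=-4.8562 (R=-0.2000) → pose (4.1606, -4.3299, -4.8562)
step 2: θ'=-4.3562 (R=3.0000) → pose (4.0033, -2.8539, -4.3562)
step 3: θ'=-3.3562 (R=1.2500) → pose (3.0980, -2.0684, -3.3562)
step 4: θ'=-1.1062 (R=0.1667) → pose (2.9135, -2.3059, -1.1062)
step 5: θ'=-2.1062 (R=1.0000) → pose (2.9474, -1.3477, -2.1062)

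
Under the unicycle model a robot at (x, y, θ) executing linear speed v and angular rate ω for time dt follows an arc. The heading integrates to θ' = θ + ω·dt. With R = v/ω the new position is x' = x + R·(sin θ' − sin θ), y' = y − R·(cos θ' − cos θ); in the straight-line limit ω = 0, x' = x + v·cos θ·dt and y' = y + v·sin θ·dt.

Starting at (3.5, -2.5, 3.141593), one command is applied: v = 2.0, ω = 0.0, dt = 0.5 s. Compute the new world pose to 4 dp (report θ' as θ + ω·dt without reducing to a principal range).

θ' = 3.1416 + 0.0·0.5 = 3.1416
ω = 0 → straight: x' = 3.5 + 2.0·cos(3.1416)·0.5 = 2.5000
y' = -2.5 + 2.0·sin(3.1416)·0.5 = -2.5000

(2.5000, -2.5000, 3.1416)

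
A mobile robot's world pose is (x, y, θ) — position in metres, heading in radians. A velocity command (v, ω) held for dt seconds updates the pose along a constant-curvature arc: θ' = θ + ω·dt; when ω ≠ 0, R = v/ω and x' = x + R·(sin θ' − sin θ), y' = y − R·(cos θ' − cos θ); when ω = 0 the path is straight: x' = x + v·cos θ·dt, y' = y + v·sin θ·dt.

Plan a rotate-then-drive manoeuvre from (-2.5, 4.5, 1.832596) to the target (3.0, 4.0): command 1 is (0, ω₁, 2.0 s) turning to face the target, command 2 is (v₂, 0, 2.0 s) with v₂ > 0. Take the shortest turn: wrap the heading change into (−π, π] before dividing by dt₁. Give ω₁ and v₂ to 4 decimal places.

heading to target = atan2(4−4.5, 3−-2.5) = -0.0907
Δθ = wrap(-0.0907 − 1.8326) = -1.9233; ω₁ = Δθ/dt₁ = -0.9616
distance = √((3−-2.5)² + (4−4.5)²) = 5.5227; v₂ = distance/dt₂ = 2.7613

ω₁ = -0.9616, v₂ = 2.7613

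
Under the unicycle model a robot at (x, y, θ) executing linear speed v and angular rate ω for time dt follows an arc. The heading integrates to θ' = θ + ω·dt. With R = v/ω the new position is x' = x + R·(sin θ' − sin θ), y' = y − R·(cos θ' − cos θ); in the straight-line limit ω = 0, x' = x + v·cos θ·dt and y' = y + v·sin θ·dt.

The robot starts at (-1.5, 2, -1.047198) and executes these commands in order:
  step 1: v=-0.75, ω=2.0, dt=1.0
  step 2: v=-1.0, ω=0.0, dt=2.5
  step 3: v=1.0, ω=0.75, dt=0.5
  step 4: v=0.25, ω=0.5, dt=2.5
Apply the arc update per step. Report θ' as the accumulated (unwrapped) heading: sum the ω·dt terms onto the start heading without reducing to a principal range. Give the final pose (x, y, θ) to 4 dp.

step 1: θ'=0.9528 (R=-0.3750) → pose (-2.1304, 2.0298, 0.9528)
step 2: θ'=0.9528 (straight) → pose (-3.5789, -0.0078, 0.9528)
step 3: θ'=1.3278 (R=1.3333) → pose (-3.3715, 0.4439, 1.3278)
step 4: θ'=2.5778 (R=0.5000) → pose (-3.5896, 0.9868, 2.5778)

(-3.5896, 0.9868, 2.5778)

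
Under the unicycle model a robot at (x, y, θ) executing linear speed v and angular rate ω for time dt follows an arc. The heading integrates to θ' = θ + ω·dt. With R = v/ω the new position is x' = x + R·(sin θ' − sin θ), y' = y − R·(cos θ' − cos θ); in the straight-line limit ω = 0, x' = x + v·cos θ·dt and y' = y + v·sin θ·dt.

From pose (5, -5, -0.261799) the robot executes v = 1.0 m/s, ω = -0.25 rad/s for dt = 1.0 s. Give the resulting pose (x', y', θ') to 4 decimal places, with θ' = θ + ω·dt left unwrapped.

θ' = -0.2618 + -0.25·1.0 = -0.5118
R = v/ω = 1.0/-0.25 = -4.0000
x' = 5 + -4.0000·(sin -0.5118 − sin -0.2618) = 5.9237
y' = -5 − -4.0000·(cos -0.5118 − cos -0.2618) = -5.3762

(5.9237, -5.3762, -0.5118)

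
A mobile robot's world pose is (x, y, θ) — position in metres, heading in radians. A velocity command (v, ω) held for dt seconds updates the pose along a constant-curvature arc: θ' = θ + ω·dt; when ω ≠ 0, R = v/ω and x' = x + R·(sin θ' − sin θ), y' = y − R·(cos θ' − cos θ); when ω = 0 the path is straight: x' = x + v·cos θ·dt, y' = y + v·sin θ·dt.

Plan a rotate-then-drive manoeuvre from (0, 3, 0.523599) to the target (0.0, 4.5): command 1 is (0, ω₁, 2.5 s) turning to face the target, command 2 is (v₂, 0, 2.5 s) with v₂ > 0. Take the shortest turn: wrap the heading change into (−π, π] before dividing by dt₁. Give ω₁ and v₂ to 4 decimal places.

ω₁ = 0.4189, v₂ = 0.6000

heading to target = atan2(4.5−3, 0−0) = 1.5708
Δθ = wrap(1.5708 − 0.5236) = 1.0472; ω₁ = Δθ/dt₁ = 0.4189
distance = √((0−0)² + (4.5−3)²) = 1.5000; v₂ = distance/dt₂ = 0.6000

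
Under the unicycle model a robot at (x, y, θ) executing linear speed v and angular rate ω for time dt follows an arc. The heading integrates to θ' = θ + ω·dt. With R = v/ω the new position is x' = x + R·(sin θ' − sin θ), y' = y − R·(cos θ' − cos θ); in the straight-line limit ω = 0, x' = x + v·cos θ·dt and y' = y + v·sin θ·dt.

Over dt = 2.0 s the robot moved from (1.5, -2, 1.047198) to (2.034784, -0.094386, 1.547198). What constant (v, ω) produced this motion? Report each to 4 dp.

Δθ = 1.547198 − 1.047198 = 0.500000
ω = Δθ/dt = 0.500000/2.0 = 0.2500
R = −Δy/(cos θ' − cos θ) = 4.0000
v = R·ω = 4.0000·0.2500 = 1.0000

v = 1.0000, ω = 0.2500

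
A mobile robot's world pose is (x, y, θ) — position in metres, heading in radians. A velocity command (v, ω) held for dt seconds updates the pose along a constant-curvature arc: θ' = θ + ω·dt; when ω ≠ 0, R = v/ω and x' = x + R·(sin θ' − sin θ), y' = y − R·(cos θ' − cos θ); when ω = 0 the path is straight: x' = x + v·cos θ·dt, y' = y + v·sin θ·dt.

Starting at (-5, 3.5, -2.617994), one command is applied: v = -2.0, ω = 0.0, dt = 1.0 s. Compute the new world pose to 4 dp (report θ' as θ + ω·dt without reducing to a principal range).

θ' = -2.6180 + 0.0·1.0 = -2.6180
ω = 0 → straight: x' = -5 + -2.0·cos(-2.6180)·1.0 = -3.2679
y' = 3.5 + -2.0·sin(-2.6180)·1.0 = 4.5000

(-3.2679, 4.5000, -2.6180)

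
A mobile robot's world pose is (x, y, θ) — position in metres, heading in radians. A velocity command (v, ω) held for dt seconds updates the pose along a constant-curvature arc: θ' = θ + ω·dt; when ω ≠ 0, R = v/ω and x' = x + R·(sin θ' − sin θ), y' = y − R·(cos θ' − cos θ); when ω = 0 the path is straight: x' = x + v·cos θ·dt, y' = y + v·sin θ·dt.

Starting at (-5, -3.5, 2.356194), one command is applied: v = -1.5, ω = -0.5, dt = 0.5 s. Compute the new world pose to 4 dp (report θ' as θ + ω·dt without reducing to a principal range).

θ' = 2.3562 + -0.5·0.5 = 2.1062
R = v/ω = -1.5/-0.5 = 3.0000
x' = -5 + 3.0000·(sin 2.1062 − sin 2.3562) = -4.5411
y' = -3.5 − 3.0000·(cos 2.1062 − cos 2.3562) = -4.0908

(-4.5411, -4.0908, 2.1062)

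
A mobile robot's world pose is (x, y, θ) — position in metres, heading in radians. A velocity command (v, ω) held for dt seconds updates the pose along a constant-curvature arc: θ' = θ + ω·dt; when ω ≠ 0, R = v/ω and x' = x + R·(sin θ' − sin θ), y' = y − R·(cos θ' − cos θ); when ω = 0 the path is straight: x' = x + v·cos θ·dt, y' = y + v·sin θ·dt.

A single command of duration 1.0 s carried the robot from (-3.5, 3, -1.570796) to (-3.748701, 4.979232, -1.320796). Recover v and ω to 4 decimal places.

v = -2.0000, ω = 0.2500

Δθ = -1.320796 − -1.570796 = 0.250000
ω = Δθ/dt = 0.250000/1.0 = 0.2500
R = −Δy/(cos θ' − cos θ) = -8.0000
v = R·ω = -8.0000·0.2500 = -2.0000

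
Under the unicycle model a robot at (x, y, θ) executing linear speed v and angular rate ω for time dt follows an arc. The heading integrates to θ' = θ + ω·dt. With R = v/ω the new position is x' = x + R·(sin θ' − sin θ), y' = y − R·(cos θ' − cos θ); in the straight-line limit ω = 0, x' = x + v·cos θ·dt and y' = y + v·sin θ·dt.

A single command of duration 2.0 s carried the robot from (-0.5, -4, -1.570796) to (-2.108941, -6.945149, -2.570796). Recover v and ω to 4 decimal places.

v = 1.7500, ω = -0.5000

Δθ = -2.570796 − -1.570796 = -1.000000
ω = Δθ/dt = -1.000000/2.0 = -0.5000
R = −Δy/(cos θ' − cos θ) = -3.5000
v = R·ω = -3.5000·-0.5000 = 1.7500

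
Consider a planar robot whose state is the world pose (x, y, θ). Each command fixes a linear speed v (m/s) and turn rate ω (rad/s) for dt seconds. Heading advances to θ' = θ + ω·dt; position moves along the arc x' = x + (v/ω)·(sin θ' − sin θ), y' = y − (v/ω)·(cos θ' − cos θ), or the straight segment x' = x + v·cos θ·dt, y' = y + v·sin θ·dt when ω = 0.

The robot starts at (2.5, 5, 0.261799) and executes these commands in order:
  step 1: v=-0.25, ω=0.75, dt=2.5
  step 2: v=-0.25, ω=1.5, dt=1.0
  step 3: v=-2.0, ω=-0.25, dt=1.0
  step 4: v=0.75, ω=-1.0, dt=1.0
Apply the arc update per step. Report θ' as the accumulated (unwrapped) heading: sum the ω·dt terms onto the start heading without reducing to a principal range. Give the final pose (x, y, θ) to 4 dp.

(3.6885, 5.3450, 2.3868)

step 1: θ'=2.1368 (R=-0.3333) → pose (2.3049, 4.4993, 2.1368)
step 2: θ'=3.6368 (R=-0.1667) → pose (2.5248, 4.4420, 3.6368)
step 3: θ'=3.3868 (R=8.0000) → pose (4.3845, 5.1637, 3.3868)
step 4: θ'=2.3868 (R=-0.7500) → pose (3.6885, 5.3450, 2.3868)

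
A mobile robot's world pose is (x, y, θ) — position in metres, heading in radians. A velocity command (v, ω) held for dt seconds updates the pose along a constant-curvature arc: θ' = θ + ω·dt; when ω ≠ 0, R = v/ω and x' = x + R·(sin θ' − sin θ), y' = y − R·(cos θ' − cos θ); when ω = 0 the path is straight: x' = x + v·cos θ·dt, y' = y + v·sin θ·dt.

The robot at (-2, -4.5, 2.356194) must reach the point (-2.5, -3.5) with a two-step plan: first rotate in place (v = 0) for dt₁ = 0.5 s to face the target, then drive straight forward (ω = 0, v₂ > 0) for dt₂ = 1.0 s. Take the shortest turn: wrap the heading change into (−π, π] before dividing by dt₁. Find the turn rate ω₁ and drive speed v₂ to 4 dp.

heading to target = atan2(-3.5−-4.5, -2.5−-2) = 2.0344
Δθ = wrap(2.0344 − 2.3562) = -0.3218; ω₁ = Δθ/dt₁ = -0.6435
distance = √((-2.5−-2)² + (-3.5−-4.5)²) = 1.1180; v₂ = distance/dt₂ = 1.1180

ω₁ = -0.6435, v₂ = 1.1180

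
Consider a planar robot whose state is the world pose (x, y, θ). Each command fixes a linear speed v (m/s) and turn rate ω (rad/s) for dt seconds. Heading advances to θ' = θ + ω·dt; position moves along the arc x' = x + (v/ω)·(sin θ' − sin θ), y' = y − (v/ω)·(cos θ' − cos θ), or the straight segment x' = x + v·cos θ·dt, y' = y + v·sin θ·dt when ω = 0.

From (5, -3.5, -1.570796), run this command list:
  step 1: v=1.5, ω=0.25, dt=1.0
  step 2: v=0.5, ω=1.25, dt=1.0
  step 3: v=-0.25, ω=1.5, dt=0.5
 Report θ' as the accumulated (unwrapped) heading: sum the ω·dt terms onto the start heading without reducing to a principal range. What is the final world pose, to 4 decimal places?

step 1: θ'=-1.3208 (R=6.0000) → pose (5.1865, -4.9844, -1.3208)
step 2: θ'=-0.0708 (R=0.4000) → pose (5.5458, -5.2845, -0.0708)
step 3: θ'=0.6792 (R=-0.1667) → pose (5.4293, -5.3210, 0.6792)

(5.4293, -5.3210, 0.6792)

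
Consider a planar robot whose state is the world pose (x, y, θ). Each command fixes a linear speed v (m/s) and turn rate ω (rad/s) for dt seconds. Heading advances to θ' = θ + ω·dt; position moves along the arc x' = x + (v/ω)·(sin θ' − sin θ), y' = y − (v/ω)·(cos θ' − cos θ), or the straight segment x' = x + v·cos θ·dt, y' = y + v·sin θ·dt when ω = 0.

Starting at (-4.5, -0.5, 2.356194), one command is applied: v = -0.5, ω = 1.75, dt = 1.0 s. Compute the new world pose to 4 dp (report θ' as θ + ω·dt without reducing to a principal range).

(-4.0632, -0.4608, 4.1062)

θ' = 2.3562 + 1.75·1.0 = 4.1062
R = v/ω = -0.5/1.75 = -0.2857
x' = -4.5 + -0.2857·(sin 4.1062 − sin 2.3562) = -4.0632
y' = -0.5 − -0.2857·(cos 4.1062 − cos 2.3562) = -0.4608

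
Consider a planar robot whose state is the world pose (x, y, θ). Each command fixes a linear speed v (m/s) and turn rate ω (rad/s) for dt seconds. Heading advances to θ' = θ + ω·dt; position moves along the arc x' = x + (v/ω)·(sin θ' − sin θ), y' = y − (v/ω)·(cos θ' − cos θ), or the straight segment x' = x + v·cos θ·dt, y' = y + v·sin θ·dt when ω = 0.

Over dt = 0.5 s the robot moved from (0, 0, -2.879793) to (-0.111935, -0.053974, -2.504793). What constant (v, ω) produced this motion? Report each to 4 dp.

v = 0.2500, ω = 0.7500

Δθ = -2.504793 − -2.879793 = 0.375000
ω = Δθ/dt = 0.375000/0.5 = 0.7500
R = Δx/(sin θ' − sin θ) = 0.3333
v = R·ω = 0.3333·0.7500 = 0.2500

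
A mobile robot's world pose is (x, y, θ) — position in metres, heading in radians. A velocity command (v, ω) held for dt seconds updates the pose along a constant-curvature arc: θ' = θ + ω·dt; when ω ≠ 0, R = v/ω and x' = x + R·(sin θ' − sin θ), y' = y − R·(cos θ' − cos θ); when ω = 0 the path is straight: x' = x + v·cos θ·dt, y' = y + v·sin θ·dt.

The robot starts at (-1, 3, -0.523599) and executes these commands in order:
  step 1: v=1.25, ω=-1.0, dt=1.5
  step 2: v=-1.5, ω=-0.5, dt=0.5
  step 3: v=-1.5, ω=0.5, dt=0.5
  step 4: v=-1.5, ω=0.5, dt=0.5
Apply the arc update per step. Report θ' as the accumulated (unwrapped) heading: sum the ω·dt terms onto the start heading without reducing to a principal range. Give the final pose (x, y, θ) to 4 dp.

step 1: θ'=-2.0236 (R=-1.2500) → pose (-0.5010, 1.3706, -2.0236)
step 2: θ'=-2.2736 (R=3.0000) → pose (-0.0924, 1.9972, -2.2736)
step 3: θ'=-2.0236 (R=-3.0000) → pose (0.3162, 2.6238, -2.0236)
step 4: θ'=-1.7736 (R=-3.0000) → pose (0.5570, 3.3321, -1.7736)

(0.5570, 3.3321, -1.7736)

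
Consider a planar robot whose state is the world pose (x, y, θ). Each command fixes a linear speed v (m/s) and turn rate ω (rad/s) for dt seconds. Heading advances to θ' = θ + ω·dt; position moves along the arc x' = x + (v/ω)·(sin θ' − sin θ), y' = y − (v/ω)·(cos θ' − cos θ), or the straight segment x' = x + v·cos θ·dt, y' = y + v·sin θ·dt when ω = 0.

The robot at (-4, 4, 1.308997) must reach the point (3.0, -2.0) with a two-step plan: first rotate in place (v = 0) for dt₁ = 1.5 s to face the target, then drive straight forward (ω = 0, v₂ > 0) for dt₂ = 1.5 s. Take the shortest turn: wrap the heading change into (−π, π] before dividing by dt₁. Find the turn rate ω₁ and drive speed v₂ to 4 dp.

ω₁ = -1.3451, v₂ = 6.1464

heading to target = atan2(-2−4, 3−-4) = -0.7086
Δθ = wrap(-0.7086 − 1.3090) = -2.0176; ω₁ = Δθ/dt₁ = -1.3451
distance = √((3−-4)² + (-2−4)²) = 9.2195; v₂ = distance/dt₂ = 6.1464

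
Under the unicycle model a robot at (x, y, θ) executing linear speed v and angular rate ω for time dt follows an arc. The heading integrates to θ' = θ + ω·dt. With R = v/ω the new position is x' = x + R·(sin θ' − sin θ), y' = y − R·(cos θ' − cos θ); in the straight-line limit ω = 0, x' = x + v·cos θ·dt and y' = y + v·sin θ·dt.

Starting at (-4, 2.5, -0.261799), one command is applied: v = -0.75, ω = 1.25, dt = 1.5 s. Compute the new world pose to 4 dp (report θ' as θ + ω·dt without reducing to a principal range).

(-4.7548, 1.8950, 1.6132)

θ' = -0.2618 + 1.25·1.5 = 1.6132
R = v/ω = -0.75/1.25 = -0.6000
x' = -4 + -0.6000·(sin 1.6132 − sin -0.2618) = -4.7548
y' = 2.5 − -0.6000·(cos 1.6132 − cos -0.2618) = 1.8950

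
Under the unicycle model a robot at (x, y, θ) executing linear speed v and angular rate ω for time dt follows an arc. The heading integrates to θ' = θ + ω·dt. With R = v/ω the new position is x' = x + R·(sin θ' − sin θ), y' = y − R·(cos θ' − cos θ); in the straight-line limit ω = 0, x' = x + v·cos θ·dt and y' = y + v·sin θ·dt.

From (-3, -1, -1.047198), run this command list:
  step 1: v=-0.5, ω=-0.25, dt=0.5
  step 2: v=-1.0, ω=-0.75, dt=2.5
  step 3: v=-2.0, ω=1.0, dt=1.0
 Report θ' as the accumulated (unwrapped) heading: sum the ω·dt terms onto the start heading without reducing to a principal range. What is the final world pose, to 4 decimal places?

step 1: θ'=-1.1722 (R=2.0000) → pose (-3.1112, -0.7763, -1.1722)
step 2: θ'=-3.0472 (R=1.3333) → pose (-2.0080, 1.0686, -3.0472)
step 3: θ'=-2.0472 (R=-2.0000) → pose (-0.4192, 2.1426, -2.0472)

(-0.4192, 2.1426, -2.0472)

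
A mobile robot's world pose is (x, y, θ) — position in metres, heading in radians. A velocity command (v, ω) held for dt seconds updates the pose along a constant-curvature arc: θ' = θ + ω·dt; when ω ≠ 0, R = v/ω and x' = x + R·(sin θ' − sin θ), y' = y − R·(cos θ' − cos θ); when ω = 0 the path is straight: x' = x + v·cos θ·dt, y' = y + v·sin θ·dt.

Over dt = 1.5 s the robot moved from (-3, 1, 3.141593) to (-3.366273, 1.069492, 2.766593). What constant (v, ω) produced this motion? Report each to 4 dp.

v = 0.2500, ω = -0.2500

Δθ = 2.766593 − 3.141593 = -0.375000
ω = Δθ/dt = -0.375000/1.5 = -0.2500
R = Δx/(sin θ' − sin θ) = -1.0000
v = R·ω = -1.0000·-0.2500 = 0.2500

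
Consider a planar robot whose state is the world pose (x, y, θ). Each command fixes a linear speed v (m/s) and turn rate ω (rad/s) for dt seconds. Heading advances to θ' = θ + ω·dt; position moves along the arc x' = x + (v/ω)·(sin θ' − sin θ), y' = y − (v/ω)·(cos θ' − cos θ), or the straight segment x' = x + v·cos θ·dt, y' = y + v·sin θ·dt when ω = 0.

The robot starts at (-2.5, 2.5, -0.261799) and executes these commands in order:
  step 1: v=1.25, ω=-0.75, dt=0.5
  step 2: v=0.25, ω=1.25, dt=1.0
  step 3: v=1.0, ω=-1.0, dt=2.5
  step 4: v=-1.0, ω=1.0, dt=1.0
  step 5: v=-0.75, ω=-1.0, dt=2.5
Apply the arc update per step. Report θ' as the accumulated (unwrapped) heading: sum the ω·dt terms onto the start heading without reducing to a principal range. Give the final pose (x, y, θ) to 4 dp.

(0.4076, 3.2429, -3.3868)

step 1: θ'=-0.6368 (R=-1.6667) → pose (-1.9403, 2.2301, -0.6368)
step 2: θ'=0.6132 (R=0.2000) → pose (-1.7063, 2.2274, 0.6132)
step 3: θ'=-1.8868 (R=-1.0000) → pose (-0.1803, 1.0988, -1.8868)
step 4: θ'=-0.8868 (R=-1.0000) → pose (-0.3558, 2.0415, -0.8868)
step 5: θ'=-3.3868 (R=0.7500) → pose (0.4076, 3.2429, -3.3868)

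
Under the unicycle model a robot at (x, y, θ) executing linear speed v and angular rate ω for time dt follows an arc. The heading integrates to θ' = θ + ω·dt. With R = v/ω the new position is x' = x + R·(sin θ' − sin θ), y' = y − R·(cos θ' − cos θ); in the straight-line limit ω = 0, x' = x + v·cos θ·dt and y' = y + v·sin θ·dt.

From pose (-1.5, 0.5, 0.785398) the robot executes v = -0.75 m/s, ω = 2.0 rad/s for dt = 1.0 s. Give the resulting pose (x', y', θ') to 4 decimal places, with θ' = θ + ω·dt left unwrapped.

θ' = 0.7854 + 2.0·1.0 = 2.7854
R = v/ω = -0.75/2.0 = -0.3750
x' = -1.5 + -0.3750·(sin 2.7854 − sin 0.7854) = -1.3656
y' = 0.5 − -0.3750·(cos 2.7854 − cos 0.7854) = -0.1166

(-1.3656, -0.1166, 2.7854)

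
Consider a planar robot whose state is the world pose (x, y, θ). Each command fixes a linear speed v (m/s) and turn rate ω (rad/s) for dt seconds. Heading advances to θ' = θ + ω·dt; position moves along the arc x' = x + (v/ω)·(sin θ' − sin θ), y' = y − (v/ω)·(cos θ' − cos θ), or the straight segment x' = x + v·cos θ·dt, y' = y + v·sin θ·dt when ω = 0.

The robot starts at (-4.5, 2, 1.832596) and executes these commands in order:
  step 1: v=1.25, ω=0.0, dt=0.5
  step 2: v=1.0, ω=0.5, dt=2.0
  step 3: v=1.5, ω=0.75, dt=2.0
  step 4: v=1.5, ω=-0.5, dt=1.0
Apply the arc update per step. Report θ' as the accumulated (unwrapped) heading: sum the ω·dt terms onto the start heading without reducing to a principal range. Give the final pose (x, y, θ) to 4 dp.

(-9.3254, 1.6279, 3.8326)

step 1: θ'=1.8326 (straight) → pose (-4.6618, 2.6037, 1.8326)
step 2: θ'=2.8326 (R=2.0000) → pose (-5.9854, 3.9913, 2.8326)
step 3: θ'=4.3326 (R=2.0000) → pose (-8.4511, 2.8275, 4.3326)
step 4: θ'=3.8326 (R=-3.0000) → pose (-9.3254, 1.6279, 3.8326)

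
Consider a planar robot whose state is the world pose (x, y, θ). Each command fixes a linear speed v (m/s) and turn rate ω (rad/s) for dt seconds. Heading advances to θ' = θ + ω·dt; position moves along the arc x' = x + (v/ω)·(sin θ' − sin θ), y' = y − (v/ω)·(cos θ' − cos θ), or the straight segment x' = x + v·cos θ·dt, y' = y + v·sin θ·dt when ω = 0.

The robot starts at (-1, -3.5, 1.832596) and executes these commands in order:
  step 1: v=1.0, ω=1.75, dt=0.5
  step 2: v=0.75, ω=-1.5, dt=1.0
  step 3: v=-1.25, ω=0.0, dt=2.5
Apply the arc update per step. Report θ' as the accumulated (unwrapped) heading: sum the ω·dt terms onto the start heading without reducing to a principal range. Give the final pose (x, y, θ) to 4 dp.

step 1: θ'=2.7076 (R=0.5714) → pose (-1.3117, -3.1294, 2.7076)
step 2: θ'=1.2076 (R=-0.5000) → pose (-1.5688, -2.4982, 1.2076)
step 3: θ'=1.2076 (straight) → pose (-2.6790, -5.4193, 1.2076)

(-2.6790, -5.4193, 1.2076)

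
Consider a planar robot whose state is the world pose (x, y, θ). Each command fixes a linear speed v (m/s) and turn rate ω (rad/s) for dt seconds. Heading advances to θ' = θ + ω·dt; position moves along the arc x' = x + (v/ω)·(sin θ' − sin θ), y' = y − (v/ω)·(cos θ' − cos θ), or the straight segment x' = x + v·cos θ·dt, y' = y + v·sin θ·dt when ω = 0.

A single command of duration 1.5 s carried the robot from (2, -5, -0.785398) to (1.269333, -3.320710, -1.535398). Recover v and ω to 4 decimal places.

v = -1.2500, ω = -0.5000

Δθ = -1.535398 − -0.785398 = -0.750000
ω = Δθ/dt = -0.750000/1.5 = -0.5000
R = −Δy/(cos θ' − cos θ) = 2.5000
v = R·ω = 2.5000·-0.5000 = -1.2500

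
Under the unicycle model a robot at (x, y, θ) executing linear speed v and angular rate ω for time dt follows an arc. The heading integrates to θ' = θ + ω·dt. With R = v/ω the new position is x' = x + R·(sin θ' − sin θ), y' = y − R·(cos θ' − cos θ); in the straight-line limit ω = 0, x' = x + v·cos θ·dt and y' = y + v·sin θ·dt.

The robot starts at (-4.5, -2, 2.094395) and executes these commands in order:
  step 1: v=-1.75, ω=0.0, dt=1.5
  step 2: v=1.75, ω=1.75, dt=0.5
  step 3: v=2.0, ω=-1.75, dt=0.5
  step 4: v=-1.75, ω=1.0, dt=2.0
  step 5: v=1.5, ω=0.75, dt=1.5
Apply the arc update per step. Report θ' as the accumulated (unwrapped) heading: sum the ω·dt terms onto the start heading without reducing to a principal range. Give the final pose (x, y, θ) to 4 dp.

(-1.8525, -5.5025, 5.2194)

step 1: θ'=2.0944 (straight) → pose (-3.1875, -4.2733, 2.0944)
step 2: θ'=2.9694 (R=1.0000) → pose (-3.8822, -3.7881, 2.9694)
step 3: θ'=2.0944 (R=-1.1429) → pose (-4.6761, -3.2336, 2.0944)
step 4: θ'=4.0944 (R=-1.7500) → pose (-1.7342, -3.3725, 4.0944)
step 5: θ'=5.2194 (R=2.0000) → pose (-1.8525, -5.5025, 5.2194)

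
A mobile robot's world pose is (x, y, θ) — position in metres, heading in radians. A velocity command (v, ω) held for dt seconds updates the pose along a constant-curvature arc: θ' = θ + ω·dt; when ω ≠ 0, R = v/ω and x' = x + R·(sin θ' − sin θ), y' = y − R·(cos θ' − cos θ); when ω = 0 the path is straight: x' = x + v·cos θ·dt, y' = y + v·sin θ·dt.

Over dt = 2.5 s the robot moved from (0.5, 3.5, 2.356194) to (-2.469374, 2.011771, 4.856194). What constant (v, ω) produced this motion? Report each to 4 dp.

v = 1.7500, ω = 1.0000

Δθ = 4.856194 − 2.356194 = 2.500000
ω = Δθ/dt = 2.500000/2.5 = 1.0000
R = Δx/(sin θ' − sin θ) = 1.7500
v = R·ω = 1.7500·1.0000 = 1.7500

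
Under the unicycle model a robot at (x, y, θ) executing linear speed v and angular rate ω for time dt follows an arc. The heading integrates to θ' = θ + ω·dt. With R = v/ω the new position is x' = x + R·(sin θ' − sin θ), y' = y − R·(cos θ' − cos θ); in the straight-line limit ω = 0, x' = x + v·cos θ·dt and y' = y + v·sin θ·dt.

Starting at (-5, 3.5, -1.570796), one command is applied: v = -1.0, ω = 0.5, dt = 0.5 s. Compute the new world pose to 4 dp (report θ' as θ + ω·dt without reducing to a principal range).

(-5.0622, 3.9948, -1.3208)

θ' = -1.5708 + 0.5·0.5 = -1.3208
R = v/ω = -1.0/0.5 = -2.0000
x' = -5 + -2.0000·(sin -1.3208 − sin -1.5708) = -5.0622
y' = 3.5 − -2.0000·(cos -1.3208 − cos -1.5708) = 3.9948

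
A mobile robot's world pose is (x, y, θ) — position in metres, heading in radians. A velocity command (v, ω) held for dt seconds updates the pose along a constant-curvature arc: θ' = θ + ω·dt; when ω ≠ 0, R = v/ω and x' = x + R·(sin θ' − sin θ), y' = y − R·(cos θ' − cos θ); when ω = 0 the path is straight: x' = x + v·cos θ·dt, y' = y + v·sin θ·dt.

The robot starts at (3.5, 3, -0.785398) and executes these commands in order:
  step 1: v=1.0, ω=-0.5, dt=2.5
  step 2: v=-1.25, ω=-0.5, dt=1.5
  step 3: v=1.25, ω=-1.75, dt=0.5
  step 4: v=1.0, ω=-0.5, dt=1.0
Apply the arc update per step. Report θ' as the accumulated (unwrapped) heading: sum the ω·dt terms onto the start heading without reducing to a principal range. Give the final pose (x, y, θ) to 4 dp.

(3.9225, 2.6498, -4.1604)

step 1: θ'=-2.0354 (R=-2.0000) → pose (3.8738, 0.6897, -2.0354)
step 2: θ'=-2.7854 (R=2.5000) → pose (5.2370, 1.9126, -2.7854)
step 3: θ'=-3.6604 (R=-0.7143) → pose (4.6338, 1.9617, -3.6604)
step 4: θ'=-4.1604 (R=-2.0000) → pose (3.9225, 2.6498, -4.1604)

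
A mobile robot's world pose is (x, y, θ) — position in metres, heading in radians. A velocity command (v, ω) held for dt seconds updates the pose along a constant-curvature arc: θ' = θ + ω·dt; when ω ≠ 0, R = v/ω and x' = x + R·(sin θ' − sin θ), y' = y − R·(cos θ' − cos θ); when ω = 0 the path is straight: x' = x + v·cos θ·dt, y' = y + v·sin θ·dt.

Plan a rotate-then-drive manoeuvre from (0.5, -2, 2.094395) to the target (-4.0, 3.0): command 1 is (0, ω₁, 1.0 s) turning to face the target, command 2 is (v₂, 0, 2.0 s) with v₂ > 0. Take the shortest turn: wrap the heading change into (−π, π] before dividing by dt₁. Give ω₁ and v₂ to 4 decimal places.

heading to target = atan2(3−-2, -4−0.5) = 2.3036
Δθ = wrap(2.3036 − 2.0944) = 0.2092; ω₁ = Δθ/dt₁ = 0.2092
distance = √((-4−0.5)² + (3−-2)²) = 6.7268; v₂ = distance/dt₂ = 3.3634

ω₁ = 0.2092, v₂ = 3.3634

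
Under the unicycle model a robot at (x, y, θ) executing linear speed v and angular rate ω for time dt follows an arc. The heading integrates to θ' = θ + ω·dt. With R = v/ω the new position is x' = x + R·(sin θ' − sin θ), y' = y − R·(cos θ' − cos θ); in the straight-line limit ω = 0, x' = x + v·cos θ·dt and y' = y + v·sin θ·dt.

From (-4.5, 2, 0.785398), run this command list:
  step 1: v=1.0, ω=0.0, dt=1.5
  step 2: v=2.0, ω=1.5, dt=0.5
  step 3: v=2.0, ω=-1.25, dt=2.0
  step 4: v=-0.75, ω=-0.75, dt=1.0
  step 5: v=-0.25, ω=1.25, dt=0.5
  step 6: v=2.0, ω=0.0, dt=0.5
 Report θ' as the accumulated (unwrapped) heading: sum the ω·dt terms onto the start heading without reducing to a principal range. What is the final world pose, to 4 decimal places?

step 1: θ'=0.7854 (straight) → pose (-3.4393, 3.0607, 0.7854)
step 2: θ'=1.5354 (R=1.3333) → pose (-3.0497, 3.9563, 1.5354)
step 3: θ'=-0.9646 (R=-1.6000) → pose (-0.1357, 4.8112, -0.9646)
step 4: θ'=-1.7146 (R=1.0000) → pose (-0.3036, 5.5243, -1.7146)
step 5: θ'=-1.0896 (R=-0.2000) → pose (-0.3242, 5.6455, -1.0896)
step 6: θ'=-1.0896 (straight) → pose (0.1386, 4.7591, -1.0896)

(0.1386, 4.7591, -1.0896)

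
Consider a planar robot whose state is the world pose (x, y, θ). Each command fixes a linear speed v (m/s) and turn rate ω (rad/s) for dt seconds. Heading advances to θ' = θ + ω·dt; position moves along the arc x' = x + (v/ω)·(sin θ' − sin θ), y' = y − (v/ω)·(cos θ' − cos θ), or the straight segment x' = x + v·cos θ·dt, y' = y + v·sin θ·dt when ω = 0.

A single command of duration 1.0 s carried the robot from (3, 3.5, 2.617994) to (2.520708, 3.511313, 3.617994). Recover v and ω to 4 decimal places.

v = 0.5000, ω = 1.0000

Δθ = 3.617994 − 2.617994 = 1.000000
ω = Δθ/dt = 1.000000/1.0 = 1.0000
R = Δx/(sin θ' − sin θ) = 0.5000
v = R·ω = 0.5000·1.0000 = 0.5000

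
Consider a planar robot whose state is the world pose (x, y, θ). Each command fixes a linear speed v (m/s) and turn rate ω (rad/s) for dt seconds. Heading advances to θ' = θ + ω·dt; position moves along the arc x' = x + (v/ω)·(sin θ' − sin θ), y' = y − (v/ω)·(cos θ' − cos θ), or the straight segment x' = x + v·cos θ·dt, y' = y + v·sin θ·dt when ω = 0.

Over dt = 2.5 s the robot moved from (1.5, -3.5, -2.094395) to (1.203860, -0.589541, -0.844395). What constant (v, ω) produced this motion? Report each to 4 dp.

Δθ = -0.844395 − -2.094395 = 1.250000
ω = Δθ/dt = 1.250000/2.5 = 0.5000
R = −Δy/(cos θ' − cos θ) = -2.5000
v = R·ω = -2.5000·0.5000 = -1.2500

v = -1.2500, ω = 0.5000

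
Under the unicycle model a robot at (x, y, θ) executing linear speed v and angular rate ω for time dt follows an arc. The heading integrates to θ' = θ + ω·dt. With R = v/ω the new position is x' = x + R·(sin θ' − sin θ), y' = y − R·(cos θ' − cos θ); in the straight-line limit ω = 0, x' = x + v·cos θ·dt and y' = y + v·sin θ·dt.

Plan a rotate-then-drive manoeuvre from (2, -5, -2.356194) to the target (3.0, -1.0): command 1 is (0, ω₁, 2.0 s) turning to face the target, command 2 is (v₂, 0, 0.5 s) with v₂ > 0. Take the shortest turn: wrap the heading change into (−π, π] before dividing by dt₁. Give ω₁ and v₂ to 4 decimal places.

ω₁ = -1.3006, v₂ = 8.2462

heading to target = atan2(-1−-5, 3−2) = 1.3258
Δθ = wrap(1.3258 − -2.3562) = -2.6012; ω₁ = Δθ/dt₁ = -1.3006
distance = √((3−2)² + (-1−-5)²) = 4.1231; v₂ = distance/dt₂ = 8.2462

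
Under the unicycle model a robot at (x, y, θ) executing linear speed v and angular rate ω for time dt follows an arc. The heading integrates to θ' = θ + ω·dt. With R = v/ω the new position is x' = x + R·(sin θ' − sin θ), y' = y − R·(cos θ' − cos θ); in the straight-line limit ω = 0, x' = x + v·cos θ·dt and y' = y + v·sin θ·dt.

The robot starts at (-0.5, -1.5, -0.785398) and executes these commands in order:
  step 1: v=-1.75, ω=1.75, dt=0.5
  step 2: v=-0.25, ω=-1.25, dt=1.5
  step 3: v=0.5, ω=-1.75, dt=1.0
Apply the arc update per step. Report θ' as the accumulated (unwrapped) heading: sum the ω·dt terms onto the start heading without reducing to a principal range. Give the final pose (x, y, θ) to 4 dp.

(-1.8987, -1.1723, -3.5354)

step 1: θ'=0.0896 (R=-1.0000) → pose (-1.2966, -1.2111, 0.0896)
step 2: θ'=-1.7854 (R=0.2000) → pose (-1.5099, -0.9693, -1.7854)
step 3: θ'=-3.5354 (R=-0.2857) → pose (-1.8987, -1.1723, -3.5354)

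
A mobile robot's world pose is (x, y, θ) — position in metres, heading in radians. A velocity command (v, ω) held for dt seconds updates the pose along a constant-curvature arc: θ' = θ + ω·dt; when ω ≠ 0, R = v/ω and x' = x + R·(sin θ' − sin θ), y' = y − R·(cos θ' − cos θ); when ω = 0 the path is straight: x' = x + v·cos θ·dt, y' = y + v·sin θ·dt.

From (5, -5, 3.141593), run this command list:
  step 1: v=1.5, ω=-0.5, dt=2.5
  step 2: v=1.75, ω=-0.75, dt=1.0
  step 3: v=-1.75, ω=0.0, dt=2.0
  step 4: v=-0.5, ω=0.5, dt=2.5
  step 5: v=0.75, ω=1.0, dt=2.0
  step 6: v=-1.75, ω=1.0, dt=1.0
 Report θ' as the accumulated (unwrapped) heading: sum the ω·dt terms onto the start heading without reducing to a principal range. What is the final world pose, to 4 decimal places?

step 1: θ'=1.8916 (R=-3.0000) → pose (2.1530, -2.9460, 1.8916)
step 2: θ'=1.1416 (R=-2.3333) → pose (2.2456, -1.2392, 1.1416)
step 3: θ'=1.1416 (straight) → pose (0.7891, -4.4217, 1.1416)
step 4: θ'=2.3916 (R=-1.0000) → pose (1.0168, -5.5696, 2.3916)
step 5: θ'=4.3916 (R=0.7500) → pose (-0.2062, -5.8819, 4.3916)
step 6: θ'=5.3916 (R=-1.7500) → pose (-0.5053, -4.2307, 5.3916)

(-0.5053, -4.2307, 5.3916)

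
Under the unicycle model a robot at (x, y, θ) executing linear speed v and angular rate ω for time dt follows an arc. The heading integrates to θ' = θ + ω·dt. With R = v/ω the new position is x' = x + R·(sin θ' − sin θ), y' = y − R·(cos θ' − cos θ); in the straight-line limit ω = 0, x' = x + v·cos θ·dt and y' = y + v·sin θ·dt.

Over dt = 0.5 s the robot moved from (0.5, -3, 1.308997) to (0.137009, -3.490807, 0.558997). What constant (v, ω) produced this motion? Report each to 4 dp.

v = -1.2500, ω = -1.5000

Δθ = 0.558997 − 1.308997 = -0.750000
ω = Δθ/dt = -0.750000/0.5 = -1.5000
R = −Δy/(cos θ' − cos θ) = 0.8333
v = R·ω = 0.8333·-1.5000 = -1.2500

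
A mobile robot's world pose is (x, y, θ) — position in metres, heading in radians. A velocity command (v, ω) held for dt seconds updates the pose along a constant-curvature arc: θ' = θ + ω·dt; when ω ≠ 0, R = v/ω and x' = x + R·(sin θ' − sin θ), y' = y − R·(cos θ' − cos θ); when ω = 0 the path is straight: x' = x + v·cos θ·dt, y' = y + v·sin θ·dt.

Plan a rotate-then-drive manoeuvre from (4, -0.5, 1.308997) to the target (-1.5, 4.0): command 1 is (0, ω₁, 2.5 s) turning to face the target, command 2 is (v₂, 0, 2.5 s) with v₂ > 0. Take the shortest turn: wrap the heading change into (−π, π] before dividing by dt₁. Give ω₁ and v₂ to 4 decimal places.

heading to target = atan2(4−-0.5, -1.5−4) = 2.4559
Δθ = wrap(2.4559 − 1.3090) = 1.1469; ω₁ = Δθ/dt₁ = 0.4587
distance = √((-1.5−4)² + (4−-0.5)²) = 7.1063; v₂ = distance/dt₂ = 2.8425

ω₁ = 0.4587, v₂ = 2.8425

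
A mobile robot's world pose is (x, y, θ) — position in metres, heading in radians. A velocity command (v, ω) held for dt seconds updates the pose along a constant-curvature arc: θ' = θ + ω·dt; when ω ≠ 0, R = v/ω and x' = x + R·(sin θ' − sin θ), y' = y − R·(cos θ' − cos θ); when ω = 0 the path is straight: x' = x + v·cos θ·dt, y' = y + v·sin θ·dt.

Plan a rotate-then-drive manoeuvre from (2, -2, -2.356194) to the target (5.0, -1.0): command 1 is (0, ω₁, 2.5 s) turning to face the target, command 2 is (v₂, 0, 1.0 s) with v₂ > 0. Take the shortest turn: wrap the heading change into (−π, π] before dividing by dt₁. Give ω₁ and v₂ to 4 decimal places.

heading to target = atan2(-1−-2, 5−2) = 0.3218
Δθ = wrap(0.3218 − -2.3562) = 2.6779; ω₁ = Δθ/dt₁ = 1.0712
distance = √((5−2)² + (-1−-2)²) = 3.1623; v₂ = distance/dt₂ = 3.1623

ω₁ = 1.0712, v₂ = 3.1623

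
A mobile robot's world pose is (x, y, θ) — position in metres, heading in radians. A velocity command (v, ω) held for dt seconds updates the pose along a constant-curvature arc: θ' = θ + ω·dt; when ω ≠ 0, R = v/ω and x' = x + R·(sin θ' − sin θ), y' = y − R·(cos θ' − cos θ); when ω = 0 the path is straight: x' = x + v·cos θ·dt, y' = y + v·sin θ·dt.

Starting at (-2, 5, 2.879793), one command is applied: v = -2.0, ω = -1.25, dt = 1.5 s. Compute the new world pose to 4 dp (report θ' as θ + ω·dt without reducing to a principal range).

(-1.0636, 2.5965, 1.0048)

θ' = 2.8798 + -1.25·1.5 = 1.0048
R = v/ω = -2.0/-1.25 = 1.6000
x' = -2 + 1.6000·(sin 1.0048 − sin 2.8798) = -1.0636
y' = 5 − 1.6000·(cos 1.0048 − cos 2.8798) = 2.5965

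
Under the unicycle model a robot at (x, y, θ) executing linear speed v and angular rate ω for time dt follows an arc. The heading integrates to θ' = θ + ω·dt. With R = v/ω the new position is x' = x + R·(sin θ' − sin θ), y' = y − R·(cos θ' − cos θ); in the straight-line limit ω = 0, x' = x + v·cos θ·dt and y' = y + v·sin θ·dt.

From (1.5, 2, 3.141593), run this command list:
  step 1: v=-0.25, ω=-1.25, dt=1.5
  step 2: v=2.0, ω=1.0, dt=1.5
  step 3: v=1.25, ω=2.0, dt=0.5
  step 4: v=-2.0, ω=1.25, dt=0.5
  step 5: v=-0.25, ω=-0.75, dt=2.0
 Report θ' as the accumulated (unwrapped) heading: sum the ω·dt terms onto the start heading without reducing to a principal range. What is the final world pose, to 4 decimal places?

step 1: θ'=1.2666 (R=0.2000) → pose (1.6908, 1.7401, 1.2666)
step 2: θ'=2.7666 (R=2.0000) → pose (0.5152, 4.2002, 2.7666)
step 3: θ'=3.7666 (R=0.6250) → pose (-0.0794, 4.1255, 3.7666)
step 4: θ'=4.3916 (R=-1.6000) → pose (0.5028, 4.9185, 4.3916)
step 5: θ'=2.8916 (R=0.3333) → pose (0.9016, 5.1363, 2.8916)

(0.9016, 5.1363, 2.8916)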